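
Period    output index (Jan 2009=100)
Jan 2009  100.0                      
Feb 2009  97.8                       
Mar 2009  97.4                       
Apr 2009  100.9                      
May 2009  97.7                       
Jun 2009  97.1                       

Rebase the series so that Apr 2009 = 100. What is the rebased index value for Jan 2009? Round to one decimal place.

99.1

Rebased(Jan 2009) = 100.0 / 100.9 × 100 = 99.1080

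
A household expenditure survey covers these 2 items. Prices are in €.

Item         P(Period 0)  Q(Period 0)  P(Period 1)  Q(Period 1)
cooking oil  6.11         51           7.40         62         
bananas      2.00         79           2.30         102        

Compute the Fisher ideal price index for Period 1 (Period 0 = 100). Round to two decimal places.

119.01

Laspeyres component (base-period weights):
ΣP(Period 1)Q(Period 0) = 7.40×51 + 2.30×79 = 377.4 + 181.7 = 559.1
ΣP(Period 0)Q(Period 0) = 6.11×51 + 2.00×79 = 311.61 + 158 = 469.61
L = 559.1 / 469.61 × 100 = 119.0562
Paasche component (current-period weights):
ΣP(Period 1)Q(Period 1) = 7.40×62 + 2.30×102 = 458.8 + 234.6 = 693.4
ΣP(Period 0)Q(Period 1) = 6.11×62 + 2.00×102 = 378.82 + 204 = 582.82
P = 693.4 / 582.82 × 100 = 118.9733
Fisher = √(L × P) = √(119.0562 × 118.9733) = 119.0147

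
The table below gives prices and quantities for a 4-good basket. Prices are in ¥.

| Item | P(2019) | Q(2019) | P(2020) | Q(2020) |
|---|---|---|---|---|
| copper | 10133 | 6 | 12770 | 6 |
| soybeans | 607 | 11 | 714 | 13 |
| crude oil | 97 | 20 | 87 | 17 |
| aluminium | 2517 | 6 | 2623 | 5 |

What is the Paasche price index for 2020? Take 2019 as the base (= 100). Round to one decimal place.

Paasche price index uses current-period quantities as weights.
ΣP(2020)·Q(2020) = 12770×6 + 714×13 + 87×17 + 2623×5 = 76620 + 9282 + 1479 + 13115 = 100496
ΣP(2019)·Q(2020) = 10133×6 + 607×13 + 97×17 + 2517×5 = 60798 + 7891 + 1649 + 12585 = 82923
Index = 100496 / 82923 × 100 = 121.1919

121.2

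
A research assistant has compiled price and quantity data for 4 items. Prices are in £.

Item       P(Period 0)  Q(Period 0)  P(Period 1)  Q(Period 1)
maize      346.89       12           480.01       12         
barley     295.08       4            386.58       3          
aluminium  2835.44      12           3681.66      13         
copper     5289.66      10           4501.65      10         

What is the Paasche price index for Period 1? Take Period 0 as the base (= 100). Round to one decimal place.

Paasche price index uses current-period quantities as weights.
ΣP(Period 1)·Q(Period 1) = 480.01×12 + 386.58×3 + 3681.66×13 + 4501.65×10 = 5760.12 + 1159.74 + 47861.58 + 45016.5 = 99797.94
ΣP(Period 0)·Q(Period 1) = 346.89×12 + 295.08×3 + 2835.44×13 + 5289.66×10 = 4162.68 + 885.24 + 36860.72 + 52896.6 = 94805.24
Index = 99797.94 / 94805.24 × 100 = 105.2663

105.3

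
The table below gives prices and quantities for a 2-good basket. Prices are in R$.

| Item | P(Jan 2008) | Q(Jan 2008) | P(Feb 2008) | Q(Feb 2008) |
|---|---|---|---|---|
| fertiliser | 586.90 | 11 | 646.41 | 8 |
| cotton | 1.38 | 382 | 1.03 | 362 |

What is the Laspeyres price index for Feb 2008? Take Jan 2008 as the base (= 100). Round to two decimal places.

Laspeyres price index uses base-period quantities as weights.
ΣP(Feb 2008)·Q(Jan 2008) = 646.41×11 + 1.03×382 = 7110.51 + 393.46 = 7503.97
ΣP(Jan 2008)·Q(Jan 2008) = 586.90×11 + 1.38×382 = 6455.9 + 527.16 = 6983.06
Index = 7503.97 / 6983.06 × 100 = 107.4596

107.46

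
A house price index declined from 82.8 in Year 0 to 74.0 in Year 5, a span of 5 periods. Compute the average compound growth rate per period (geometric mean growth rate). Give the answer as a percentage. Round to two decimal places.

Growth factor = (74.0/82.8)^(1/5) = (0.893720)^(1/5) = 0.977778
Growth rate = 0.977778 − 1 = -0.022222 = -2.2222%

-2.22%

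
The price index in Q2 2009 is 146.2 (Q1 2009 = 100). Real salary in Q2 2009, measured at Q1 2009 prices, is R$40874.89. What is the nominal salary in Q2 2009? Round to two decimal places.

Nominal = Real × (Index/100) = 40874.89 × (146.2/100)
        = 40874.89 × 1.462 = 59759.0892

59759.09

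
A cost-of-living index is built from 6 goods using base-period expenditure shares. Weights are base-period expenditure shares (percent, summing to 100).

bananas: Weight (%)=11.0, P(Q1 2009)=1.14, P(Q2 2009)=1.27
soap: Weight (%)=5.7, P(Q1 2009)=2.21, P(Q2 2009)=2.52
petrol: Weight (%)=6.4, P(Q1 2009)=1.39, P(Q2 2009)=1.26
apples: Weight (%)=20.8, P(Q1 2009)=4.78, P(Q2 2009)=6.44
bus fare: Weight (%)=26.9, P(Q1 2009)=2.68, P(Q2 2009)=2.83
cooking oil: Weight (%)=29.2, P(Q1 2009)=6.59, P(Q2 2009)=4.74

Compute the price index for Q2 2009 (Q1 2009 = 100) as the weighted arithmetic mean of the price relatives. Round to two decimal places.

bananas: 11.0 × (1.27/1.14) = 11.0 × 1.114035 = 12.2544
soap: 5.7 × (2.52/2.21) = 5.7 × 1.140271 = 6.4995
petrol: 6.4 × (1.26/1.39) = 6.4 × 0.906475 = 5.8014
apples: 20.8 × (6.44/4.78) = 20.8 × 1.347280 = 28.0234
bus fare: 26.9 × (2.83/2.68) = 26.9 × 1.055970 = 28.4056
cooking oil: 29.2 × (4.74/6.59) = 29.2 × 0.719272 = 21.0027
Index = Σ wᵢ·(p₁ᵢ/p₀ᵢ) = 12.2544 + 6.4995 + 5.8014 + 28.0234 + 28.4056 + 21.0027 = 101.9871

101.99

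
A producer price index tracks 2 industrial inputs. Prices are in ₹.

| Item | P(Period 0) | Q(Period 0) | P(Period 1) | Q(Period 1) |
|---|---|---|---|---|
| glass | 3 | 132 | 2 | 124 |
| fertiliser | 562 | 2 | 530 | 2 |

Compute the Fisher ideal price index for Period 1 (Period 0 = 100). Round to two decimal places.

Laspeyres component (base-period weights):
ΣP(Period 1)Q(Period 0) = 2×132 + 530×2 = 264 + 1060 = 1324
ΣP(Period 0)Q(Period 0) = 3×132 + 562×2 = 396 + 1124 = 1520
L = 1324 / 1520 × 100 = 87.1053
Paasche component (current-period weights):
ΣP(Period 1)Q(Period 1) = 2×124 + 530×2 = 248 + 1060 = 1308
ΣP(Period 0)Q(Period 1) = 3×124 + 562×2 = 372 + 1124 = 1496
P = 1308 / 1496 × 100 = 87.4332
Fisher = √(L × P) = √(87.1053 × 87.4332) = 87.2691

87.27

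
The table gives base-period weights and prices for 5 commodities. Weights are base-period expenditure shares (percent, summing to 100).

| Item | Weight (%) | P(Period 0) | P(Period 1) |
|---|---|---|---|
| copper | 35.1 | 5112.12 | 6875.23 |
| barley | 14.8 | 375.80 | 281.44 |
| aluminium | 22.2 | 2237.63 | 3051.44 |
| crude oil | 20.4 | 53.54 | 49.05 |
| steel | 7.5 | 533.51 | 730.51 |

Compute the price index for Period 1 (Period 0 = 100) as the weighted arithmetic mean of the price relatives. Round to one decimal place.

copper: 35.1 × (6875.23/5112.12) = 35.1 × 1.344888 = 47.2056
barley: 14.8 × (281.44/375.80) = 14.8 × 0.748909 = 11.0839
aluminium: 22.2 × (3051.44/2237.63) = 22.2 × 1.363693 = 30.2740
crude oil: 20.4 × (49.05/53.54) = 20.4 × 0.916137 = 18.6892
steel: 7.5 × (730.51/533.51) = 7.5 × 1.369253 = 10.2694
Index = Σ wᵢ·(p₁ᵢ/p₀ᵢ) = 47.2056 + 11.0839 + 30.2740 + 18.6892 + 10.2694 = 117.5220

117.5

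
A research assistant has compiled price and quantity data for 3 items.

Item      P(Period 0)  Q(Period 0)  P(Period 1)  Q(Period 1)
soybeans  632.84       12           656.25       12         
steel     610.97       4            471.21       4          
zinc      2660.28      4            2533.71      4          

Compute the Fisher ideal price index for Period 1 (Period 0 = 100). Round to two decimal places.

Laspeyres component (base-period weights):
ΣP(Period 1)Q(Period 0) = 656.25×12 + 471.21×4 + 2533.71×4 = 7875 + 1884.84 + 10134.84 = 19894.68
ΣP(Period 0)Q(Period 0) = 632.84×12 + 610.97×4 + 2660.28×4 = 7594.08 + 2443.88 + 10641.12 = 20679.08
L = 19894.68 / 20679.08 × 100 = 96.2068
Paasche component (current-period weights):
ΣP(Period 1)Q(Period 1) = 656.25×12 + 471.21×4 + 2533.71×4 = 7875 + 1884.84 + 10134.84 = 19894.68
ΣP(Period 0)Q(Period 1) = 632.84×12 + 610.97×4 + 2660.28×4 = 7594.08 + 2443.88 + 10641.12 = 20679.08
P = 19894.68 / 20679.08 × 100 = 96.2068
Fisher = √(L × P) = √(96.2068 × 96.2068) = 96.2068

96.21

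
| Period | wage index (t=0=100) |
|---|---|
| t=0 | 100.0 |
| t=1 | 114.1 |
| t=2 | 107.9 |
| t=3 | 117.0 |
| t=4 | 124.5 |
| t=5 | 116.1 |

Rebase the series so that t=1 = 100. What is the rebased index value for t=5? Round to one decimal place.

Rebased(t=5) = 116.1 / 114.1 × 100 = 101.7528

101.8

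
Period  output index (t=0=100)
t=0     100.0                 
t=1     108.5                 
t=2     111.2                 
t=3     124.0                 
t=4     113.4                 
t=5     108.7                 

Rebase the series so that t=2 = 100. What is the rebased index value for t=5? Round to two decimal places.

Rebased(t=5) = 108.7 / 111.2 × 100 = 97.7518

97.75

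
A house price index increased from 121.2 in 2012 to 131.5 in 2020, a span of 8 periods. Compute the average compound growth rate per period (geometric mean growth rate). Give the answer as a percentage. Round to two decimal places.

Growth factor = (131.5/121.2)^(1/8) = (1.084983)^(1/8) = 1.010248
Growth rate = 1.010248 − 1 = 0.010248 = 1.0248%

1.02%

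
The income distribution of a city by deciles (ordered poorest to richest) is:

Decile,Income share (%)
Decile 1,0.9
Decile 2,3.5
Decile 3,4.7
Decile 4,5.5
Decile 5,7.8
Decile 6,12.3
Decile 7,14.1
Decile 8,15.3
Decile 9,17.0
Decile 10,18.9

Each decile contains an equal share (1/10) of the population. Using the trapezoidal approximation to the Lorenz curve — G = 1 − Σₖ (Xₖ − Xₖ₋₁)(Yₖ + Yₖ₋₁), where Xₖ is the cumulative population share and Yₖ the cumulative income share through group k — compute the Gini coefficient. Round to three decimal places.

0.340

Cumulative income shares Yₖ: 0.0090, 0.0440, 0.0910, 0.1460, 0.2240, 0.3470, 0.4880, 0.6410, 0.8110, 1.0000
Σ (Xₖ−Xₖ₋₁)(Yₖ+Yₖ₋₁) = (1/10)(0.0090+0.0000) + (1/10)(0.0440+0.0090) + (1/10)(0.0910+0.0440) + (1/10)(0.1460+0.0910) + (1/10)(0.2240+0.1460) + (1/10)(0.3470+0.2240) + (1/10)(0.4880+0.3470) + (1/10)(0.6410+0.4880) + (1/10)(0.8110+0.6410) + (1/10)(1.0000+0.8110)
  = 0.0009 + 0.0053 + 0.0135 + 0.0237 + 0.0370 + 0.0571 + 0.0835 + 0.1129 + 0.1452 + 0.1811 = 0.6602
G = 1 − 0.6602 = 0.3398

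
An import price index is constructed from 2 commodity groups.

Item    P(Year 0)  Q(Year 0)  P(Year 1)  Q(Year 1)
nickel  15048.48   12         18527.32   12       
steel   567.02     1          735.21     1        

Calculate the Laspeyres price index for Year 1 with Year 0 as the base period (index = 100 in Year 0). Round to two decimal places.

123.14

Laspeyres price index uses base-period quantities as weights.
ΣP(Year 1)·Q(Year 0) = 18527.32×12 + 735.21×1 = 222327.84 + 735.21 = 223063.05
ΣP(Year 0)·Q(Year 0) = 15048.48×12 + 567.02×1 = 180581.76 + 567.02 = 181148.78
Index = 223063.05 / 181148.78 × 100 = 123.1380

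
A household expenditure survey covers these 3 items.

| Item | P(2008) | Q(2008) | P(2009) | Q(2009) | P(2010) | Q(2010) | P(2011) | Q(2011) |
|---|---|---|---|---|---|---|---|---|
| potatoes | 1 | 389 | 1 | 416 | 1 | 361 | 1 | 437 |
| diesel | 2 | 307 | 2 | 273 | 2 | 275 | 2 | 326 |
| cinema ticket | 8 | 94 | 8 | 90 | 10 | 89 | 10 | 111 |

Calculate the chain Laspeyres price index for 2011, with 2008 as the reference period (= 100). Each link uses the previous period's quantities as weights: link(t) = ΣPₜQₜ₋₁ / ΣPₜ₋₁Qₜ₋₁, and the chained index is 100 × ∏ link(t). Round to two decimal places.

Link 2008→2009:
ΣP(2009)Q(2008) = 1×389 + 2×307 + 8×94 = 389 + 614 + 752 = 1755
ΣP(2008)Q(2008) = 1×389 + 2×307 + 8×94 = 389 + 614 + 752 = 1755
link = 1755/1755 = 1.000000
Link 2009→2010:
ΣP(2010)Q(2009) = 1×416 + 2×273 + 10×90 = 416 + 546 + 900 = 1862
ΣP(2009)Q(2009) = 1×416 + 2×273 + 8×90 = 416 + 546 + 720 = 1682
link = 1862/1682 = 1.107015
Link 2010→2011:
ΣP(2011)Q(2010) = 1×361 + 2×275 + 10×89 = 361 + 550 + 890 = 1801
ΣP(2010)Q(2010) = 1×361 + 2×275 + 10×89 = 361 + 550 + 890 = 1801
link = 1801/1801 = 1.000000
Chained index = 100 × 1.000000 × 1.107015 × 1.000000 = 110.7015

110.70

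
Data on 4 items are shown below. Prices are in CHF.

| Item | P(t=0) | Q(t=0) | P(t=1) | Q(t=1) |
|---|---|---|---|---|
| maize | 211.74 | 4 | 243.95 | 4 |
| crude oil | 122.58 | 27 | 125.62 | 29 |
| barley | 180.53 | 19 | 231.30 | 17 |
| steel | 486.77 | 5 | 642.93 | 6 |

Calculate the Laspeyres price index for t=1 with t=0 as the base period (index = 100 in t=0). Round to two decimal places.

Laspeyres price index uses base-period quantities as weights.
ΣP(t=1)·Q(t=0) = 243.95×4 + 125.62×27 + 231.30×19 + 642.93×5 = 975.8 + 3391.74 + 4394.7 + 3214.65 = 11976.89
ΣP(t=0)·Q(t=0) = 211.74×4 + 122.58×27 + 180.53×19 + 486.77×5 = 846.96 + 3309.66 + 3430.07 + 2433.85 = 10020.54
Index = 11976.89 / 10020.54 × 100 = 119.5234

119.52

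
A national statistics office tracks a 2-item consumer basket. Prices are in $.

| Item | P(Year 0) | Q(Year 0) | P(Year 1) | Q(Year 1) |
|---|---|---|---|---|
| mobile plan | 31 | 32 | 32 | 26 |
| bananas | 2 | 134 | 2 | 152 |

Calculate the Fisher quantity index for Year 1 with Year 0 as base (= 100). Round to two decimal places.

88.01

Laspeyres component (base-period weights):
ΣP(Year 0)Q(Year 1) = 31×26 + 2×152 = 806 + 304 = 1110
ΣP(Year 0)Q(Year 0) = 31×32 + 2×134 = 992 + 268 = 1260
L = 1110 / 1260 × 100 = 88.0952
Paasche component (current-period weights):
ΣP(Year 1)Q(Year 1) = 32×26 + 2×152 = 832 + 304 = 1136
ΣP(Year 1)Q(Year 0) = 32×32 + 2×134 = 1024 + 268 = 1292
P = 1136 / 1292 × 100 = 87.9257
Fisher = √(L × P) = √(88.0952 × 87.9257) = 88.0104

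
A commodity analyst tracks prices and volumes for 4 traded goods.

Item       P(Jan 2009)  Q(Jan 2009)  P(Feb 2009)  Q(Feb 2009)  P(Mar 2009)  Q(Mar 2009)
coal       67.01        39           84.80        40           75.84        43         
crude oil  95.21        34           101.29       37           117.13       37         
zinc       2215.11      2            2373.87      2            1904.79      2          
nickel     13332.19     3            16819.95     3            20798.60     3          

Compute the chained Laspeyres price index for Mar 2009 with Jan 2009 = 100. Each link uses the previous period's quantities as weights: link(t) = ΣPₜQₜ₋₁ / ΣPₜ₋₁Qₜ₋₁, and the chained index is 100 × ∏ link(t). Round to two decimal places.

Link Jan 2009→Feb 2009:
ΣP(Feb 2009)Q(Jan 2009) = 84.80×39 + 101.29×34 + 2373.87×2 + 16819.95×3 = 3307.2 + 3443.86 + 4747.74 + 50459.85 = 61958.65
ΣP(Jan 2009)Q(Jan 2009) = 67.01×39 + 95.21×34 + 2215.11×2 + 13332.19×3 = 2613.39 + 3237.14 + 4430.22 + 39996.57 = 50277.32
link = 61958.65/50277.32 = 1.232338
Link Feb 2009→Mar 2009:
ΣP(Mar 2009)Q(Feb 2009) = 75.84×40 + 117.13×37 + 1904.79×2 + 20798.60×3 = 3033.6 + 4333.81 + 3809.58 + 62395.8 = 73572.79
ΣP(Feb 2009)Q(Feb 2009) = 84.80×40 + 101.29×37 + 2373.87×2 + 16819.95×3 = 3392 + 3747.73 + 4747.74 + 50459.85 = 62347.32
link = 73572.79/62347.32 = 1.180047
Chained index = 100 × 1.232338 × 1.180047 = 145.4217

145.42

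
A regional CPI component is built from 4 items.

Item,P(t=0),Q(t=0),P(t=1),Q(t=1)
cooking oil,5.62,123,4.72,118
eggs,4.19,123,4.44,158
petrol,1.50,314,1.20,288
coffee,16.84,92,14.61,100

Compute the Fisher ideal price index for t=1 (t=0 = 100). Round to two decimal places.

Laspeyres component (base-period weights):
ΣP(t=1)Q(t=0) = 4.72×123 + 4.44×123 + 1.20×314 + 14.61×92 = 580.56 + 546.12 + 376.8 + 1344.12 = 2847.6
ΣP(t=0)Q(t=0) = 5.62×123 + 4.19×123 + 1.50×314 + 16.84×92 = 691.26 + 515.37 + 471 + 1549.28 = 3226.91
L = 2847.6 / 3226.91 × 100 = 88.2454
Paasche component (current-period weights):
ΣP(t=1)Q(t=1) = 4.72×118 + 4.44×158 + 1.20×288 + 14.61×100 = 556.96 + 701.52 + 345.6 + 1461 = 3065.08
ΣP(t=0)Q(t=1) = 5.62×118 + 4.19×158 + 1.50×288 + 16.84×100 = 663.16 + 662.02 + 432 + 1684 = 3441.18
P = 3065.08 / 3441.18 × 100 = 89.0706
Fisher = √(L × P) = √(88.2454 × 89.0706) = 88.6571

88.66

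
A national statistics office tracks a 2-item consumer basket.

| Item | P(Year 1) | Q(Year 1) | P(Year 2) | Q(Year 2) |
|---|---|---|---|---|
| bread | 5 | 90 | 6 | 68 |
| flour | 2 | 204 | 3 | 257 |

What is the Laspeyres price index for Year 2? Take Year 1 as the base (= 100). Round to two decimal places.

Laspeyres price index uses base-period quantities as weights.
ΣP(Year 2)·Q(Year 1) = 6×90 + 3×204 = 540 + 612 = 1152
ΣP(Year 1)·Q(Year 1) = 5×90 + 2×204 = 450 + 408 = 858
Index = 1152 / 858 × 100 = 134.2657

134.27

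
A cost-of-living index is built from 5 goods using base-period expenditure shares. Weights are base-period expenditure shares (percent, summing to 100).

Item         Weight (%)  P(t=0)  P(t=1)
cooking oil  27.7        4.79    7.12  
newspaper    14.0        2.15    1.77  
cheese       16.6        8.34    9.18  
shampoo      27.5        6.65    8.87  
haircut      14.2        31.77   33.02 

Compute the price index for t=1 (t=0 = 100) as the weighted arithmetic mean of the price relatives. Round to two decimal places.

122.41

cooking oil: 27.7 × (7.12/4.79) = 27.7 × 1.486430 = 41.1741
newspaper: 14.0 × (1.77/2.15) = 14.0 × 0.823256 = 11.5256
cheese: 16.6 × (9.18/8.34) = 16.6 × 1.100719 = 18.2719
shampoo: 27.5 × (8.87/6.65) = 27.5 × 1.333835 = 36.6805
haircut: 14.2 × (33.02/31.77) = 14.2 × 1.039345 = 14.7587
Index = Σ wᵢ·(p₁ᵢ/p₀ᵢ) = 41.1741 + 11.5256 + 18.2719 + 36.6805 + 14.7587 = 122.4108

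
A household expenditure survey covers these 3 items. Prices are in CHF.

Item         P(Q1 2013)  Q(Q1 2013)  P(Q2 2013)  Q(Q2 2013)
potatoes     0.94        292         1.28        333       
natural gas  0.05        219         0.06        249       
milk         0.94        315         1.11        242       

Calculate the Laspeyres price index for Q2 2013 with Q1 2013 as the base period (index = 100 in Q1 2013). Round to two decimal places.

126.66

Laspeyres price index uses base-period quantities as weights.
ΣP(Q2 2013)·Q(Q1 2013) = 1.28×292 + 0.06×219 + 1.11×315 = 373.76 + 13.14 + 349.65 = 736.55
ΣP(Q1 2013)·Q(Q1 2013) = 0.94×292 + 0.05×219 + 0.94×315 = 274.48 + 10.95 + 296.1 = 581.53
Index = 736.55 / 581.53 × 100 = 126.6573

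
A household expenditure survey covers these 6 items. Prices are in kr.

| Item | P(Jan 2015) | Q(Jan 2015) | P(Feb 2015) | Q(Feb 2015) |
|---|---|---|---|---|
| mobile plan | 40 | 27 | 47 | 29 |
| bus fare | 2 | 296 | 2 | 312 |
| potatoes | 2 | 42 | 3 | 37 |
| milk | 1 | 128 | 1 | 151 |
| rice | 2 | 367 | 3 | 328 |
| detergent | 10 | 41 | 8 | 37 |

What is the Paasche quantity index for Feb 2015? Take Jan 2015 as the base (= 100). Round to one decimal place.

99.6

Paasche quantity index uses current-period prices as weights.
ΣP(Feb 2015)·Q(Feb 2015) = 47×29 + 2×312 + 3×37 + 1×151 + 3×328 + 8×37 = 1363 + 624 + 111 + 151 + 984 + 296 = 3529
ΣP(Feb 2015)·Q(Jan 2015) = 47×27 + 2×296 + 3×42 + 1×128 + 3×367 + 8×41 = 1269 + 592 + 126 + 128 + 1101 + 328 = 3544
Index = 3529 / 3544 × 100 = 99.5767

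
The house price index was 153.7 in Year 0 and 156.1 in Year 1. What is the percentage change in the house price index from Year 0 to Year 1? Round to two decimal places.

Change = (156.1 − 153.7) / 153.7 × 100
       = 2.4 / 153.7 × 100 = 1.5615%

1.56%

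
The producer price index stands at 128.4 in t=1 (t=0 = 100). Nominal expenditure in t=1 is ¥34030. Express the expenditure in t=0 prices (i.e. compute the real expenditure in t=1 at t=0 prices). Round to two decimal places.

Real = Nominal ÷ (Index/100) = 34030 ÷ (128.4/100)
     = 34030 ÷ 1.284 = 26503.1153

26503.12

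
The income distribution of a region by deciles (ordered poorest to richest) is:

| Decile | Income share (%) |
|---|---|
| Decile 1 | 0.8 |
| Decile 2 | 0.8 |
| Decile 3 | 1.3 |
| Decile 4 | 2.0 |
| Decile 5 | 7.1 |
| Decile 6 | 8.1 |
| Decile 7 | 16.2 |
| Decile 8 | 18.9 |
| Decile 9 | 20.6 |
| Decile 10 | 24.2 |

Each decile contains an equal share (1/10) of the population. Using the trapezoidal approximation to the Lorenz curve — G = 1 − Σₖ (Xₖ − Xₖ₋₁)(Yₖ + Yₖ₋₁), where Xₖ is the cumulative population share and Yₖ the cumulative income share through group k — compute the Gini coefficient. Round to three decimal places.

0.481

Cumulative income shares Yₖ: 0.0080, 0.0160, 0.0290, 0.0490, 0.1200, 0.2010, 0.3630, 0.5520, 0.7580, 1.0000
Σ (Xₖ−Xₖ₋₁)(Yₖ+Yₖ₋₁) = (1/10)(0.0080+0.0000) + (1/10)(0.0160+0.0080) + (1/10)(0.0290+0.0160) + (1/10)(0.0490+0.0290) + (1/10)(0.1200+0.0490) + (1/10)(0.2010+0.1200) + (1/10)(0.3630+0.2010) + (1/10)(0.5520+0.3630) + (1/10)(0.7580+0.5520) + (1/10)(1.0000+0.7580)
  = 0.0008 + 0.0024 + 0.0045 + 0.0078 + 0.0169 + 0.0321 + 0.0564 + 0.0915 + 0.1310 + 0.1758 = 0.5192
G = 1 − 0.5192 = 0.4808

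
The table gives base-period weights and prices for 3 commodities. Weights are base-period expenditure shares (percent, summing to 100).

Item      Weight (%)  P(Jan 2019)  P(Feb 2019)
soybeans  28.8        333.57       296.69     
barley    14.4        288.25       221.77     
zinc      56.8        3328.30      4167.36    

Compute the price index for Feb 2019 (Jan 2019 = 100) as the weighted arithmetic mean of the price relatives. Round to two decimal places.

soybeans: 28.8 × (296.69/333.57) = 28.8 × 0.889438 = 25.6158
barley: 14.4 × (221.77/288.25) = 14.4 × 0.769367 = 11.0789
zinc: 56.8 × (4167.36/3328.30) = 56.8 × 1.252099 = 71.1192
Index = Σ wᵢ·(p₁ᵢ/p₀ᵢ) = 25.6158 + 11.0789 + 71.1192 = 107.8139

107.81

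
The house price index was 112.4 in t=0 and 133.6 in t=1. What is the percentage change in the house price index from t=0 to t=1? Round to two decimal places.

Change = (133.6 − 112.4) / 112.4 × 100
       = 21.2 / 112.4 × 100 = 18.8612%

18.86%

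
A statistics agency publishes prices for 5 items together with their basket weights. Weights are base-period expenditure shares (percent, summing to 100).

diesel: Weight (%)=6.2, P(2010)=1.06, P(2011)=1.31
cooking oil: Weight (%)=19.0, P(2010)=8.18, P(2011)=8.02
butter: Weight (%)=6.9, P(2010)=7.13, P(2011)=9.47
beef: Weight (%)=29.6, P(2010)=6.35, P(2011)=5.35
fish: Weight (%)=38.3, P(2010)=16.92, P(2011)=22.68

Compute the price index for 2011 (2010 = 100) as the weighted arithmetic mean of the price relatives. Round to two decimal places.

111.73

diesel: 6.2 × (1.31/1.06) = 6.2 × 1.235849 = 7.6623
cooking oil: 19.0 × (8.02/8.18) = 19.0 × 0.980440 = 18.6284
butter: 6.9 × (9.47/7.13) = 6.9 × 1.328191 = 9.1645
beef: 29.6 × (5.35/6.35) = 29.6 × 0.842520 = 24.9386
fish: 38.3 × (22.68/16.92) = 38.3 × 1.340426 = 51.3383
Index = Σ wᵢ·(p₁ᵢ/p₀ᵢ) = 7.6623 + 18.6284 + 9.1645 + 24.9386 + 51.3383 = 111.7320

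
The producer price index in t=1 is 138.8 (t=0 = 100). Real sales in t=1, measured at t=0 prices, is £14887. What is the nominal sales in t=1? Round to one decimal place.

Nominal = Real × (Index/100) = 14887 × (138.8/100)
        = 14887 × 1.388 = 20663.1560

20663.2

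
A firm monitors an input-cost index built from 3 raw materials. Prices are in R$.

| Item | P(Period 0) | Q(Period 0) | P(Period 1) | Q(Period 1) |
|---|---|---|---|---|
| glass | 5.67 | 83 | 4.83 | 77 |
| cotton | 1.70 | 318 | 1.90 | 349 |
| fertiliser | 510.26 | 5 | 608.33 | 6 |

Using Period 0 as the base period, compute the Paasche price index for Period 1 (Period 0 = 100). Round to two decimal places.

Paasche price index uses current-period quantities as weights.
ΣP(Period 1)·Q(Period 1) = 4.83×77 + 1.90×349 + 608.33×6 = 371.91 + 663.1 + 3649.98 = 4684.99
ΣP(Period 0)·Q(Period 1) = 5.67×77 + 1.70×349 + 510.26×6 = 436.59 + 593.3 + 3061.56 = 4091.45
Index = 4684.99 / 4091.45 × 100 = 114.5068

114.51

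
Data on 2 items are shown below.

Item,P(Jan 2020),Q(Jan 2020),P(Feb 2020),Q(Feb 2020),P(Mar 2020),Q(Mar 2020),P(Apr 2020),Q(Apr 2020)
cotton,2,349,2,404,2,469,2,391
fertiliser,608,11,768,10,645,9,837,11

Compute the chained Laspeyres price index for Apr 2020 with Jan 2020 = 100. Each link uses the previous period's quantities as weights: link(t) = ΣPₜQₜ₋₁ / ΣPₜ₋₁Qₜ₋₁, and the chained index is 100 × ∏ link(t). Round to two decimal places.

133.02

Link Jan 2020→Feb 2020:
ΣP(Feb 2020)Q(Jan 2020) = 2×349 + 768×11 = 698 + 8448 = 9146
ΣP(Jan 2020)Q(Jan 2020) = 2×349 + 608×11 = 698 + 6688 = 7386
link = 9146/7386 = 1.238289
Link Feb 2020→Mar 2020:
ΣP(Mar 2020)Q(Feb 2020) = 2×404 + 645×10 = 808 + 6450 = 7258
ΣP(Feb 2020)Q(Feb 2020) = 2×404 + 768×10 = 808 + 7680 = 8488
link = 7258/8488 = 0.855090
Link Mar 2020→Apr 2020:
ΣP(Apr 2020)Q(Mar 2020) = 2×469 + 837×9 = 938 + 7533 = 8471
ΣP(Mar 2020)Q(Mar 2020) = 2×469 + 645×9 = 938 + 5805 = 6743
link = 8471/6743 = 1.256266
Chained index = 100 × 1.238289 × 0.855090 × 1.256266 = 133.0194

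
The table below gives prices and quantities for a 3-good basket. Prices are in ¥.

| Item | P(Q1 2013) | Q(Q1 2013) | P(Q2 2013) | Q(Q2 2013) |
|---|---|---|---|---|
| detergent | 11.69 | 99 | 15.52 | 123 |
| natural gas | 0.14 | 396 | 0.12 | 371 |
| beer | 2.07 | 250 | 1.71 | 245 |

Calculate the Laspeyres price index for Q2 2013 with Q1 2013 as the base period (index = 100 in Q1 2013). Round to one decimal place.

Laspeyres price index uses base-period quantities as weights.
ΣP(Q2 2013)·Q(Q1 2013) = 15.52×99 + 0.12×396 + 1.71×250 = 1536.48 + 47.52 + 427.5 = 2011.5
ΣP(Q1 2013)·Q(Q1 2013) = 11.69×99 + 0.14×396 + 2.07×250 = 1157.31 + 55.44 + 517.5 = 1730.25
Index = 2011.5 / 1730.25 × 100 = 116.2549

116.3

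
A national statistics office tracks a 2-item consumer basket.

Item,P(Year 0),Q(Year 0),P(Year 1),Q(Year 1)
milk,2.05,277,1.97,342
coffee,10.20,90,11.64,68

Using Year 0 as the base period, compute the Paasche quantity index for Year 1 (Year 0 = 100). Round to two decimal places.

Paasche quantity index uses current-period prices as weights.
ΣP(Year 1)·Q(Year 1) = 1.97×342 + 11.64×68 = 673.74 + 791.52 = 1465.26
ΣP(Year 1)·Q(Year 0) = 1.97×277 + 11.64×90 = 545.69 + 1047.6 = 1593.29
Index = 1465.26 / 1593.29 × 100 = 91.9644

91.96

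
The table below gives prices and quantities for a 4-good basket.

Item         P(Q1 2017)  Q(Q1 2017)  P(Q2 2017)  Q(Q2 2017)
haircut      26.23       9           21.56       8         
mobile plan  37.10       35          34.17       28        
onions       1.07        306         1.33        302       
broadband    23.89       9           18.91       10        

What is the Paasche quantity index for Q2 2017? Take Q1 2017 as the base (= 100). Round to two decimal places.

Paasche quantity index uses current-period prices as weights.
ΣP(Q2 2017)·Q(Q2 2017) = 21.56×8 + 34.17×28 + 1.33×302 + 18.91×10 = 172.48 + 956.76 + 401.66 + 189.1 = 1720
ΣP(Q2 2017)·Q(Q1 2017) = 21.56×9 + 34.17×35 + 1.33×306 + 18.91×9 = 194.04 + 1195.95 + 406.98 + 170.19 = 1967.16
Index = 1720 / 1967.16 × 100 = 87.4357

87.44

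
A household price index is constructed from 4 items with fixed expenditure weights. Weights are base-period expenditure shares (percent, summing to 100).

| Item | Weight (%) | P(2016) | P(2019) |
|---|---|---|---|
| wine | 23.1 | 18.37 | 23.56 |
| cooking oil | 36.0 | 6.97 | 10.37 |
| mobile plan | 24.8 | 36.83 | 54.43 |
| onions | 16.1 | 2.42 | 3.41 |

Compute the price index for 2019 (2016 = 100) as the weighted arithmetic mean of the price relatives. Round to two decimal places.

142.52

wine: 23.1 × (23.56/18.37) = 23.1 × 1.282526 = 29.6263
cooking oil: 36.0 × (10.37/6.97) = 36.0 × 1.487805 = 53.5610
mobile plan: 24.8 × (54.43/36.83) = 24.8 × 1.477871 = 36.6512
onions: 16.1 × (3.41/2.42) = 16.1 × 1.409091 = 22.6864
Index = Σ wᵢ·(p₁ᵢ/p₀ᵢ) = 29.6263 + 53.5610 + 36.6512 + 22.6864 = 142.5249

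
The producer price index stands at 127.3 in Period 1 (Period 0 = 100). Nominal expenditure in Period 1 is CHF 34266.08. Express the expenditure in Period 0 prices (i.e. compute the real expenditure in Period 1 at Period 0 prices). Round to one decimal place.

26917.6

Real = Nominal ÷ (Index/100) = 34266.08 ÷ (127.3/100)
     = 34266.08 ÷ 1.273 = 26917.5805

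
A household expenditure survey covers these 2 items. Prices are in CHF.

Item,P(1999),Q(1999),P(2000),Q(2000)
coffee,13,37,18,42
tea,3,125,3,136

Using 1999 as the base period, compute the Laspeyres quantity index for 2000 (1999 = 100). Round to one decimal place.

Laspeyres quantity index uses base-period prices as weights.
ΣP(1999)·Q(2000) = 13×42 + 3×136 = 546 + 408 = 954
ΣP(1999)·Q(1999) = 13×37 + 3×125 = 481 + 375 = 856
Index = 954 / 856 × 100 = 111.4486

111.4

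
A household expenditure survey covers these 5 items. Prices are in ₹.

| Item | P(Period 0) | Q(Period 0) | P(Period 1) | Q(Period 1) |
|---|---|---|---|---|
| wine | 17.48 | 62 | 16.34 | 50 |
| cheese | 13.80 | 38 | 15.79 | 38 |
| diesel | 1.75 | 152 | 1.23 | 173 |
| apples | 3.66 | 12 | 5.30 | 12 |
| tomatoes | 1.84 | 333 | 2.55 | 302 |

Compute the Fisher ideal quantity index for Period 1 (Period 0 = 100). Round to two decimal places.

90.86

Laspeyres component (base-period weights):
ΣP(Period 0)Q(Period 1) = 17.48×50 + 13.80×38 + 1.75×173 + 3.66×12 + 1.84×302 = 874 + 524.4 + 302.75 + 43.92 + 555.68 = 2300.75
ΣP(Period 0)Q(Period 0) = 17.48×62 + 13.80×38 + 1.75×152 + 3.66×12 + 1.84×333 = 1083.76 + 524.4 + 266 + 43.92 + 612.72 = 2530.8
L = 2300.75 / 2530.8 × 100 = 90.9100
Paasche component (current-period weights):
ΣP(Period 1)Q(Period 1) = 16.34×50 + 15.79×38 + 1.23×173 + 5.30×12 + 2.55×302 = 817 + 600.02 + 212.79 + 63.6 + 770.1 = 2463.51
ΣP(Period 1)Q(Period 0) = 16.34×62 + 15.79×38 + 1.23×152 + 5.30×12 + 2.55×333 = 1013.08 + 600.02 + 186.96 + 63.6 + 849.15 = 2712.81
P = 2463.51 / 2712.81 × 100 = 90.8103
Fisher = √(L × P) = √(90.9100 × 90.8103) = 90.8601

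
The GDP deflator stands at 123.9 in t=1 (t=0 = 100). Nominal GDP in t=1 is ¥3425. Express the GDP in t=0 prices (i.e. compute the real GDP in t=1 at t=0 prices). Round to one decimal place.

2764.3

Real = Nominal ÷ (Index/100) = 3425 ÷ (123.9/100)
     = 3425 ÷ 1.239 = 2764.3261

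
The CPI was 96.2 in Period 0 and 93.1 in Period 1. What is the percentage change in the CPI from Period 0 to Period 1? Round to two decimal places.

-3.22%

Change = (93.1 − 96.2) / 96.2 × 100
       = -3.1 / 96.2 × 100 = -3.2225%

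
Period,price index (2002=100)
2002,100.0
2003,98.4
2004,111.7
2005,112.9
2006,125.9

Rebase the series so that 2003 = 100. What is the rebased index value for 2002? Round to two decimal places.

101.63

Rebased(2002) = 100.0 / 98.4 × 100 = 101.6260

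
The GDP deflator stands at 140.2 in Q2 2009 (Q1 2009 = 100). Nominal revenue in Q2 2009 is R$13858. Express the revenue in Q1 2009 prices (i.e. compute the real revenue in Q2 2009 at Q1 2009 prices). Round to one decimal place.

9884.5

Real = Nominal ÷ (Index/100) = 13858 ÷ (140.2/100)
     = 13858 ÷ 1.402 = 9884.4508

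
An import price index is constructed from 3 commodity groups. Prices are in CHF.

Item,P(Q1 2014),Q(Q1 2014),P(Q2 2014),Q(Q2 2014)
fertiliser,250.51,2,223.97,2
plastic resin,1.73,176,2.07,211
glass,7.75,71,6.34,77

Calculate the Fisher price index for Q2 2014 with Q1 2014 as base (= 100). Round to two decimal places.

93.48

Laspeyres component (base-period weights):
ΣP(Q2 2014)Q(Q1 2014) = 223.97×2 + 2.07×176 + 6.34×71 = 447.94 + 364.32 + 450.14 = 1262.4
ΣP(Q1 2014)Q(Q1 2014) = 250.51×2 + 1.73×176 + 7.75×71 = 501.02 + 304.48 + 550.25 = 1355.75
L = 1262.4 / 1355.75 × 100 = 93.1145
Paasche component (current-period weights):
ΣP(Q2 2014)Q(Q2 2014) = 223.97×2 + 2.07×211 + 6.34×77 = 447.94 + 436.77 + 488.18 = 1372.89
ΣP(Q1 2014)Q(Q2 2014) = 250.51×2 + 1.73×211 + 7.75×77 = 501.02 + 365.03 + 596.75 = 1462.8
P = 1372.89 / 1462.8 × 100 = 93.8536
Fisher = √(L × P) = √(93.1145 × 93.8536) = 93.4833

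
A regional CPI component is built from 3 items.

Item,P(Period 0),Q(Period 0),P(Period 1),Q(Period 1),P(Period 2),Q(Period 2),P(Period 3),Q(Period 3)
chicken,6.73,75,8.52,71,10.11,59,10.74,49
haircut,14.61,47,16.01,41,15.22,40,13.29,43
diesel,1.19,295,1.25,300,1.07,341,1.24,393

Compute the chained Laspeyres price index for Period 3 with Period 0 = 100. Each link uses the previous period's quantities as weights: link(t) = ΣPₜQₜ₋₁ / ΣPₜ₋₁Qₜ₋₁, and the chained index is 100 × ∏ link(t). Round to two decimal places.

117.29

Link Period 0→Period 1:
ΣP(Period 1)Q(Period 0) = 8.52×75 + 16.01×47 + 1.25×295 = 639 + 752.47 + 368.75 = 1760.22
ΣP(Period 0)Q(Period 0) = 6.73×75 + 14.61×47 + 1.19×295 = 504.75 + 686.67 + 351.05 = 1542.47
link = 1760.22/1542.47 = 1.141170
Link Period 1→Period 2:
ΣP(Period 2)Q(Period 1) = 10.11×71 + 15.22×41 + 1.07×300 = 717.81 + 624.02 + 321 = 1662.83
ΣP(Period 1)Q(Period 1) = 8.52×71 + 16.01×41 + 1.25×300 = 604.92 + 656.41 + 375 = 1636.33
link = 1662.83/1636.33 = 1.016195
Link Period 2→Period 3:
ΣP(Period 3)Q(Period 2) = 10.74×59 + 13.29×40 + 1.24×341 = 633.66 + 531.6 + 422.84 = 1588.1
ΣP(Period 2)Q(Period 2) = 10.11×59 + 15.22×40 + 1.07×341 = 596.49 + 608.8 + 364.87 = 1570.16
link = 1588.1/1570.16 = 1.011426
Chained index = 100 × 1.141170 × 1.016195 × 1.011426 = 117.2900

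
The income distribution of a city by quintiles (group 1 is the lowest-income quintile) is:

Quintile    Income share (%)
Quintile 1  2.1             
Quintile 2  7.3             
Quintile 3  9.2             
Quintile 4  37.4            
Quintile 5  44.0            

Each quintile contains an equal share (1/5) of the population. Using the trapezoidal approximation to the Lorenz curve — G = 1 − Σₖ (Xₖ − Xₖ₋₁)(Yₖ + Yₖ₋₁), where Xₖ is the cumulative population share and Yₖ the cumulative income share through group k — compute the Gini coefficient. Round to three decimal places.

Cumulative income shares Yₖ: 0.0210, 0.0940, 0.1860, 0.5600, 1.0000
Σ (Xₖ−Xₖ₋₁)(Yₖ+Yₖ₋₁) = (1/5)(0.0210+0.0000) + (1/5)(0.0940+0.0210) + (1/5)(0.1860+0.0940) + (1/5)(0.5600+0.1860) + (1/5)(1.0000+0.5600)
  = 0.0042 + 0.0230 + 0.0560 + 0.1492 + 0.3120 = 0.5444
G = 1 − 0.5444 = 0.4556

0.456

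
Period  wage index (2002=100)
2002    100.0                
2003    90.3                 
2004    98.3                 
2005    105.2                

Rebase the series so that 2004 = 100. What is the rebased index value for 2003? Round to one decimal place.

91.9

Rebased(2003) = 90.3 / 98.3 × 100 = 91.8616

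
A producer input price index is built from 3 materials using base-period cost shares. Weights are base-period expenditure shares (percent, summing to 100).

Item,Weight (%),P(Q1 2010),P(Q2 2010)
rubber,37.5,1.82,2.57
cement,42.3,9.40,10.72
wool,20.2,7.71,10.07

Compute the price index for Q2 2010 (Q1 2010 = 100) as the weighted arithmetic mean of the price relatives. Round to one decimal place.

rubber: 37.5 × (2.57/1.82) = 37.5 × 1.412088 = 52.9533
cement: 42.3 × (10.72/9.40) = 42.3 × 1.140426 = 48.2400
wool: 20.2 × (10.07/7.71) = 20.2 × 1.306096 = 26.3831
Index = Σ wᵢ·(p₁ᵢ/p₀ᵢ) = 52.9533 + 48.2400 + 26.3831 = 127.5764

127.6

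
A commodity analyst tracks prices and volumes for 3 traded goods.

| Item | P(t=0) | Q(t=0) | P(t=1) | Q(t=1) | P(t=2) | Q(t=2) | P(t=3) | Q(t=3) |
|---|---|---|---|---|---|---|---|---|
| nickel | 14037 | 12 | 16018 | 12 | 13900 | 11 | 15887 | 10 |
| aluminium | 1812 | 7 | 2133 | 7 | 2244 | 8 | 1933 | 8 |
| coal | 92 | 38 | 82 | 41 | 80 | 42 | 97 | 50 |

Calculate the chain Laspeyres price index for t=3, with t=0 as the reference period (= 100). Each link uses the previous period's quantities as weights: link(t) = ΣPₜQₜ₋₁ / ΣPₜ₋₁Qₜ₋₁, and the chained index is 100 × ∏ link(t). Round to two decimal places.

112.10

Link t=0→t=1:
ΣP(t=1)Q(t=0) = 16018×12 + 2133×7 + 82×38 = 192216 + 14931 + 3116 = 210263
ΣP(t=0)Q(t=0) = 14037×12 + 1812×7 + 92×38 = 168444 + 12684 + 3496 = 184624
link = 210263/184624 = 1.138871
Link t=1→t=2:
ΣP(t=2)Q(t=1) = 13900×12 + 2244×7 + 80×41 = 166800 + 15708 + 3280 = 185788
ΣP(t=1)Q(t=1) = 16018×12 + 2133×7 + 82×41 = 192216 + 14931 + 3362 = 210509
link = 185788/210509 = 0.882566
Link t=2→t=3:
ΣP(t=3)Q(t=2) = 15887×11 + 1933×8 + 97×42 = 174757 + 15464 + 4074 = 194295
ΣP(t=2)Q(t=2) = 13900×11 + 2244×8 + 80×42 = 152900 + 17952 + 3360 = 174212
link = 194295/174212 = 1.115279
Chained index = 100 × 1.138871 × 0.882566 × 1.115279 = 112.0999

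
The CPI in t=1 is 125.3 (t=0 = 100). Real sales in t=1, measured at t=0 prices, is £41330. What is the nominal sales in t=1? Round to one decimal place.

Nominal = Real × (Index/100) = 41330 × (125.3/100)
        = 41330 × 1.253 = 51786.4900

51786.5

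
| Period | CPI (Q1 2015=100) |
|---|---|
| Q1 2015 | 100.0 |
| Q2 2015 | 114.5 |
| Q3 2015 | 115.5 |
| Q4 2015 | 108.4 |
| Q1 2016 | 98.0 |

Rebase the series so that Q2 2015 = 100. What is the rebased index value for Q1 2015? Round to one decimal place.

87.3

Rebased(Q1 2015) = 100.0 / 114.5 × 100 = 87.3362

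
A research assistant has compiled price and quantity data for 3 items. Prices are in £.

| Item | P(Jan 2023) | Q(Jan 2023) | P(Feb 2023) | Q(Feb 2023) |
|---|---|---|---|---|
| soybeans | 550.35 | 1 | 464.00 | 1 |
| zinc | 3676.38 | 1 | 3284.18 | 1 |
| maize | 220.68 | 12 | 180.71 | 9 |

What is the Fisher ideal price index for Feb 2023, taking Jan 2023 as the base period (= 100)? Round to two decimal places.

86.28

Laspeyres component (base-period weights):
ΣP(Feb 2023)Q(Jan 2023) = 464.00×1 + 3284.18×1 + 180.71×12 = 464 + 3284.18 + 2168.52 = 5916.7
ΣP(Jan 2023)Q(Jan 2023) = 550.35×1 + 3676.38×1 + 220.68×12 = 550.35 + 3676.38 + 2648.16 = 6874.89
L = 5916.7 / 6874.89 × 100 = 86.0625
Paasche component (current-period weights):
ΣP(Feb 2023)Q(Feb 2023) = 464.00×1 + 3284.18×1 + 180.71×9 = 464 + 3284.18 + 1626.39 = 5374.57
ΣP(Jan 2023)Q(Feb 2023) = 550.35×1 + 3676.38×1 + 220.68×9 = 550.35 + 3676.38 + 1986.12 = 6212.85
P = 5374.57 / 6212.85 × 100 = 86.5073
Fisher = √(L × P) = √(86.0625 × 86.5073) = 86.2846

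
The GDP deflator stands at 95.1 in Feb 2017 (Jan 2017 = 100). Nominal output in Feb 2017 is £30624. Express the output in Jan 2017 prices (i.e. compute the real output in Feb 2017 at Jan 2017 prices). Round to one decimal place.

Real = Nominal ÷ (Index/100) = 30624 ÷ (95.1/100)
     = 30624 ÷ 0.951 = 32201.8927

32201.9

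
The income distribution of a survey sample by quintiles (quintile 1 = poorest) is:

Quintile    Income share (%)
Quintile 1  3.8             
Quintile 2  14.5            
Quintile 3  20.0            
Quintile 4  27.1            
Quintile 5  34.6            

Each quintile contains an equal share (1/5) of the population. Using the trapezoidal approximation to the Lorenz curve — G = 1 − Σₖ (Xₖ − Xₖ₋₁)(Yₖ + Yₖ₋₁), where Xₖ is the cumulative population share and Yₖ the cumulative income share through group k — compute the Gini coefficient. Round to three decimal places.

0.297

Cumulative income shares Yₖ: 0.0380, 0.1830, 0.3830, 0.6540, 1.0000
Σ (Xₖ−Xₖ₋₁)(Yₖ+Yₖ₋₁) = (1/5)(0.0380+0.0000) + (1/5)(0.1830+0.0380) + (1/5)(0.3830+0.1830) + (1/5)(0.6540+0.3830) + (1/5)(1.0000+0.6540)
  = 0.0076 + 0.0442 + 0.1132 + 0.2074 + 0.3308 = 0.7032
G = 1 − 0.7032 = 0.2968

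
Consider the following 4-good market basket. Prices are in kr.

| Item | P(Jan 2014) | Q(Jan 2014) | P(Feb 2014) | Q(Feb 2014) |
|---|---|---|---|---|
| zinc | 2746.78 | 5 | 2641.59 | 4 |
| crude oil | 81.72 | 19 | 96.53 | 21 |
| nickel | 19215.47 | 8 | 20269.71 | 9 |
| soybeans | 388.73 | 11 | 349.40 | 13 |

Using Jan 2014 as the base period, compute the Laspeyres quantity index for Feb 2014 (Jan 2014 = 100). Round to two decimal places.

110.05

Laspeyres quantity index uses base-period prices as weights.
ΣP(Jan 2014)·Q(Feb 2014) = 2746.78×4 + 81.72×21 + 19215.47×9 + 388.73×13 = 10987.12 + 1716.12 + 172939.23 + 5053.49 = 190695.96
ΣP(Jan 2014)·Q(Jan 2014) = 2746.78×5 + 81.72×19 + 19215.47×8 + 388.73×11 = 13733.9 + 1552.68 + 153723.76 + 4276.03 = 173286.37
Index = 190695.96 / 173286.37 × 100 = 110.0467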